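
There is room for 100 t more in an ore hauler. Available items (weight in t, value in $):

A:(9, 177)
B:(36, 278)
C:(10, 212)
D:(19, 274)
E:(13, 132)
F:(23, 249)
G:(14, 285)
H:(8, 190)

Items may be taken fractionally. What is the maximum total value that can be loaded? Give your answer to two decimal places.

1549.89

Sort by value per unit weight and fill in that order.
Ratios (sorted): H 23.75, C 21.20, G 20.36, A 19.67, D 14.42, F 10.83, E 10.15, B 7.72
take H (8 @ 190); take C (10 @ 212); take G (14 @ 285); take A (9 @ 177); take D (19 @ 274); take F (23 @ 249); take E (13 @ 132); take 4/36 of B → 30.89. Capacity used 100/100.
Total value = 1549.89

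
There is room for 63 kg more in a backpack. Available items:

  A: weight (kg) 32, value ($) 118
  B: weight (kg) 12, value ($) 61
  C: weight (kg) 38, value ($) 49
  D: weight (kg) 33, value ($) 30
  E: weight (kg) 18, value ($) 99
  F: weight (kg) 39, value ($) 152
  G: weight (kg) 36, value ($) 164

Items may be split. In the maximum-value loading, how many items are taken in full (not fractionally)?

2

Sort by value per unit weight and fill in that order.
Order: E (99/18=5.50) > B (61/12=5.08) > G (164/36=4.56) > F (152/39=3.90) > A (118/32=3.69) > C (49/38=1.29) > D (30/33=0.91)
Fill: take E (18 @ 99) → take B (12 @ 61) → take 33/36 of G → 150.33; 63/63 used.
2 item(s) taken whole; one partial (take 33/36 of G).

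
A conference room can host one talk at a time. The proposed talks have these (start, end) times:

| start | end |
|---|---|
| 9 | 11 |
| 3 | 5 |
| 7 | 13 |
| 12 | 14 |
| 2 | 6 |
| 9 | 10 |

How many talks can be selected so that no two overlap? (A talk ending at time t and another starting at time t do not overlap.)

3

Sort by end time and greedily take each interval whose start is ≥ the last chosen end.
By end time: (3,5), (2,6), (9,10), (9,11), (7,13), (12,14).
Pick (3,5); next start ≥ 5 → (9,10); next start ≥ 10 → (12,14).
Selected 3 talks.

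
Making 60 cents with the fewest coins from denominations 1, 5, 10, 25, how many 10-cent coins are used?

1

60 = 2×25 + 1×10
Count of 10: 1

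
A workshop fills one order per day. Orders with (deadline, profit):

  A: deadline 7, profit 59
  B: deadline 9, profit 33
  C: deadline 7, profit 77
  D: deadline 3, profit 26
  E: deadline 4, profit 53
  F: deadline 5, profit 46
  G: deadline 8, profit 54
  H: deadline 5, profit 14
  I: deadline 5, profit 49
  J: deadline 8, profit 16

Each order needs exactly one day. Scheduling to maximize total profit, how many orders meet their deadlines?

9

Profit order: C=77 A=59 G=54 E=53 I=49 F=46 B=33 D=26 J=16 H=14
Assign: C→slot 7, A→slot 6, G→slot 8, E→slot 4, I→slot 5, F→slot 3, B→slot 9, D→slot 2, J→slot 1, H skipped.
Slots: [1:J] [2:D] [3:F] [4:E] [5:I] [6:A] [7:C] [8:G] [9:B]
9 of 10 scheduled.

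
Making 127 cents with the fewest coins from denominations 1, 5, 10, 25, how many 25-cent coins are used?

5

Greedy: take as many of the largest coin as possible, then repeat with the remainder.
127 − 5×25→2 − 2×1→0
Count of 25: 5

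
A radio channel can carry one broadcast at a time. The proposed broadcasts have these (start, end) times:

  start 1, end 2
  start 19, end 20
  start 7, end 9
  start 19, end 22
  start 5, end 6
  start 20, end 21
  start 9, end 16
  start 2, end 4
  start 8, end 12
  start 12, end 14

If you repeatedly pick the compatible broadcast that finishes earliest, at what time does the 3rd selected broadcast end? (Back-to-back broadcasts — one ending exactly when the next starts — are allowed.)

6

By end time: (1,2), (2,4), (5,6), (7,9), (8,12), (12,14), (9,16), (19,20), (20,21), (19,22).
Pick (1,2); next start ≥ 2 → (2,4); next start ≥ 4 → (5,6); next start ≥ 6 → (7,9); next start ≥ 9 → (12,14); next start ≥ 14 → (19,20); next start ≥ 20 → (20,21).
Selected: (1,2) (2,4) (5,6) (7,9) (12,14) (19,20) (20,21)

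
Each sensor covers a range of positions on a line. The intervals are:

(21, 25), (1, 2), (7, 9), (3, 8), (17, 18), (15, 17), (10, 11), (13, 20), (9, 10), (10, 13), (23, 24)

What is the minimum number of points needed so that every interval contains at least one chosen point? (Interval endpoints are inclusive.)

5

Sort by right endpoint; whenever an interval is uncovered, place a point at its right end.
Sorted: [1,2] [3,8] [7,9] [9,10] [10,11] [10,13] [15,17] [17,18] [13,20] [23,24] [21,25]
{[1,2]} hit by 2; {[3,8],[7,9]} hit by 8; {[9,10],[10,11],[10,13]} hit by 10; {[15,17],[17,18],[13,20]} hit by 17; {[23,24],[21,25]} hit by 24.
Points: 2, 8, 10, 17, 24 (5 total).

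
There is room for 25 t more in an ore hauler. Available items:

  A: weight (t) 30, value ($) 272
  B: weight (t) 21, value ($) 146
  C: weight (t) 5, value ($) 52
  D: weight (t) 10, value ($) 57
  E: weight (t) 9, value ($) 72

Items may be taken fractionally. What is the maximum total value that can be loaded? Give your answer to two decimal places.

233.33

Sort by value per unit weight and fill in that order.
Ratios (sorted): C 10.40, A 9.07, E 8.00, B 6.95, D 5.70
take C (5 @ 52); take 20/30 of A → 181.33. Capacity used 25/25.
Total value = 233.33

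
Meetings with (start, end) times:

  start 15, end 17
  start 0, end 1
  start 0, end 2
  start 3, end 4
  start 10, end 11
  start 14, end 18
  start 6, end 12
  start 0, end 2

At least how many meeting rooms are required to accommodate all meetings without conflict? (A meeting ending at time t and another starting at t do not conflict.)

starts: [0, 0, 0, 3, 6, 10, 14, 15]
ends:   [1, 2, 2, 4, 11, 12, 17, 18]
s0→1 s0→2 s0→3  — peak 3.

3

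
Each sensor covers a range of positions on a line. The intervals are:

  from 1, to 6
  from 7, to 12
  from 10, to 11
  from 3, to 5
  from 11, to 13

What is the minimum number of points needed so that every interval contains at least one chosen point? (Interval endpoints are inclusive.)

2

Sorted: [3,5] [1,6] [10,11] [7,12] [11,13]
{[3,5],[1,6]} hit by 5; {[10,11],[7,12],[11,13]} hit by 11.
Points: 5, 11 (2 total).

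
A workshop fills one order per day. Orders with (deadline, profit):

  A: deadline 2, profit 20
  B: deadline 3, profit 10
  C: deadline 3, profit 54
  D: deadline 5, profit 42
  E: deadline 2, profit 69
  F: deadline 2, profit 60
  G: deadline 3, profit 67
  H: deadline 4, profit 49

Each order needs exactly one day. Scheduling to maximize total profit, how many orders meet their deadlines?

Profit order: E=69 G=67 F=60 C=54 H=49 D=42 A=20 B=10
Assign: E→slot 2, G→slot 3, F→slot 1, C skipped, H→slot 4, D→slot 5, A skipped, B skipped.
Slots: [1:F] [2:E] [3:G] [4:H] [5:D]
5 of 8 scheduled.

5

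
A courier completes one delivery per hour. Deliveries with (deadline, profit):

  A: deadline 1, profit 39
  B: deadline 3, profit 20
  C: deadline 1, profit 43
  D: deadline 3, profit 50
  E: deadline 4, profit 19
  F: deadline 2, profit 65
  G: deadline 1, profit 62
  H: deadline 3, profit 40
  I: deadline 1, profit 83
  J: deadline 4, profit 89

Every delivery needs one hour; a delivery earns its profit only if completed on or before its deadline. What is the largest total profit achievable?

287

Sort by profit descending; place each in the latest free slot ≤ its deadline.
By profit: J(d4,89), I(d1,83), F(d2,65), G(d1,62), D(d3,50), C(d1,43), H(d3,40), A(d1,39), B(d3,20), E(d4,19)
J→slot 4; I→slot 1; F→slot 2; G skipped; D→slot 3; C skipped; H skipped; A skipped; B skipped; E skipped.
Profit = 83 + 65 + 50 + 89 = 287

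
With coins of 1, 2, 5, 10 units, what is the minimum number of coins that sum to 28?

5

28 = 2×10 + 1×5 + 1×2 + 1×1
Total coins = 2 + 1 + 1 + 1 = 5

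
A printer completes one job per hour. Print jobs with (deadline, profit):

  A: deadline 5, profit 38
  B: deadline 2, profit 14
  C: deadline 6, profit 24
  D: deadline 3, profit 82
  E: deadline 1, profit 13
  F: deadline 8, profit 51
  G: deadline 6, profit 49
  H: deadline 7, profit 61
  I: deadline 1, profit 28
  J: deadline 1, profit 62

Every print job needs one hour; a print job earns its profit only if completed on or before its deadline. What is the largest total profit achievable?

381

Take jobs in profit order; each goes to the latest open slot no later than its deadline.
Profit order: D=82 J=62 H=61 F=51 G=49 A=38 I=28 C=24 B=14 E=13
Assign: D→slot 3, J→slot 1, H→slot 7, F→slot 8, G→slot 6, A→slot 5, I skipped, C→slot 4, B→slot 2, E skipped.
Slots: [1:J] [2:B] [3:D] [4:C] [5:A] [6:G] [7:H] [8:F]
Profit = 62 + 14 + 82 + 24 + 38 + 49 + 61 + 51 = 381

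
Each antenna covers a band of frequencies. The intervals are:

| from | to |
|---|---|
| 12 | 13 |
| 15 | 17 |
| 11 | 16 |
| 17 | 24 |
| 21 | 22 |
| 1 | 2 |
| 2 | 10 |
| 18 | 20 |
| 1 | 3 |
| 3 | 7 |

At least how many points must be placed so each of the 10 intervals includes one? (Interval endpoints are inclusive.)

Sorted: [1,2] [1,3] [3,7] [2,10] [12,13] [11,16] [15,17] [18,20] [21,22] [17,24]
{[1,2],[1,3]} hit by 2; {[3,7],[2,10]} hit by 7; {[12,13],[11,16]} hit by 13; {[15,17]} hit by 17; {[18,20]} hit by 20; {[21,22],[17,24]} hit by 22.
Points: 2, 7, 13, 17, 20, 22 (6 total).

6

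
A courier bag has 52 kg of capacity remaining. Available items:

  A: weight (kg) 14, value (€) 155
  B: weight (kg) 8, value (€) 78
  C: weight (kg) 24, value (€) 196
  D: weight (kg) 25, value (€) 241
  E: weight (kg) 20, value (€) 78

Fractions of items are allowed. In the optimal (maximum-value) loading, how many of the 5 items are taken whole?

3

Ratios (sorted): A 11.07, B 9.75, D 9.64, C 8.17, E 3.90
take A (14 @ 155); take B (8 @ 78); take D (25 @ 241); take 5/24 of C → 40.83. Capacity used 52/52.
3 item(s) taken whole; one partial (take 5/24 of C).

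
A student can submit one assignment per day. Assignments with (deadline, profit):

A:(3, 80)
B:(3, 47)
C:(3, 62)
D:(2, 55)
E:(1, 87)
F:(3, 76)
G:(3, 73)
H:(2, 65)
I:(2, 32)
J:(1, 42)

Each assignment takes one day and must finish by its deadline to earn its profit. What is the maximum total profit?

Profit order: E=87 A=80 F=76 G=73 H=65 C=62 D=55 B=47 J=42 I=32
Assign: E→slot 1, A→slot 3, F→slot 2, G skipped, H skipped, C skipped, D skipped, B skipped, J skipped, I skipped.
Slots: [1:E] [2:F] [3:A]
Profit = 87 + 76 + 80 = 243

243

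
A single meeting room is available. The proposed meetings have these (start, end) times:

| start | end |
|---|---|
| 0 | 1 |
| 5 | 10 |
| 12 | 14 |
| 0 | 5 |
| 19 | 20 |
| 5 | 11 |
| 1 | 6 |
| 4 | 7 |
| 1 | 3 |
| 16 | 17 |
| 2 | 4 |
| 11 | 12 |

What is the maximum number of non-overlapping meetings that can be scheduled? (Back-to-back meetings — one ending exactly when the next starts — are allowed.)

7

Sorted by end: (0,1)  (1,3)  (2,4)  (0,5)  (1,6)  (4,7)  (5,10)  (5,11)  (11,12)  (12,14)  (16,17)  (19,20)
take (0,1); take (1,3); skip (2,4); skip (0,5); take (4,7); take (11,12); take (12,14); take (16,17); take (19,20).
Selected 7 meetings.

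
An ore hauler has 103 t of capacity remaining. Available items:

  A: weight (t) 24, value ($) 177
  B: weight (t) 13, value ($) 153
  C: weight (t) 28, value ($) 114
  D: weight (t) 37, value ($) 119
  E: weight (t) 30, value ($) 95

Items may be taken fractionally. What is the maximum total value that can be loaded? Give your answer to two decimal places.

566.17

Ratios (sorted): B 11.77, A 7.38, C 4.07, D 3.22, E 3.17
take B (13 @ 153); take A (24 @ 177); take C (28 @ 114); take D (37 @ 119); take 1/30 of E → 3.17. Capacity used 103/103.
Total value = 566.17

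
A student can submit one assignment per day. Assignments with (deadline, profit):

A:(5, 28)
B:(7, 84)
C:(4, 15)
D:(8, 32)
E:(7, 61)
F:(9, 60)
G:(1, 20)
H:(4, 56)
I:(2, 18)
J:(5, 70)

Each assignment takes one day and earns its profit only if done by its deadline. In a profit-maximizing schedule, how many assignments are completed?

9

Sort by profit descending; place each in the latest free slot ≤ its deadline.
Profit order: B=84 J=70 E=61 F=60 H=56 D=32 A=28 G=20 I=18 C=15
Assign: B→slot 7, J→slot 5, E→slot 6, F→slot 9, H→slot 4, D→slot 8, A→slot 3, G→slot 1, I→slot 2, C skipped.
Slots: [1:G] [2:I] [3:A] [4:H] [5:J] [6:E] [7:B] [8:D] [9:F]
9 of 10 scheduled.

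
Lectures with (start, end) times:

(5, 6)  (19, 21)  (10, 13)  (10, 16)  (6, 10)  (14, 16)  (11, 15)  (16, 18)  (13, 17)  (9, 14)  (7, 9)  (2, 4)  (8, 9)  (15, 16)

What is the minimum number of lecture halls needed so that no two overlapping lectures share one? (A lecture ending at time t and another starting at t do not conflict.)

Events (time:±→running): 2:+→1 4:-→0 5:+→1 6:-→0 6:+→1 7:+→2 8:+→3 9:-→2 9:-→1 9:+→2 10:-→1 10:+→2 10:+→3 11:+→4 … peak 4.

4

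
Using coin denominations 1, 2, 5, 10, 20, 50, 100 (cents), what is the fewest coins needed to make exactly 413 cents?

413 = 4×100 + 1×10 + 1×2 + 1×1
Total coins = 4 + 1 + 1 + 1 = 7

7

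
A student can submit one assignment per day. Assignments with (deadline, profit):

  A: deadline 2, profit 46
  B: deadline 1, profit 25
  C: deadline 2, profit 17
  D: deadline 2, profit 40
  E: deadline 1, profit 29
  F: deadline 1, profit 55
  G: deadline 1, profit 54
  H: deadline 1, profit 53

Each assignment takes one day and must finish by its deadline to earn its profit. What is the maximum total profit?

By profit: F(d1,55), G(d1,54), H(d1,53), A(d2,46), D(d2,40), E(d1,29), B(d1,25), C(d2,17)
F→slot 1; G skipped; H skipped; A→slot 2; D skipped; E skipped; B skipped; C skipped.
Profit = 55 + 46 = 101

101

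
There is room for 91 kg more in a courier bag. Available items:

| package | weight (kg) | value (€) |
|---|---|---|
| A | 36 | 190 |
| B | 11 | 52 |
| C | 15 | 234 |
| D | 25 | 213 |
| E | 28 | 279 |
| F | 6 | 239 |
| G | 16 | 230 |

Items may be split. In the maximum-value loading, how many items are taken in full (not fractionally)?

Greedy by value/weight ratio, highest first.
Ratios (sorted): F 39.83, C 15.60, G 14.38, E 9.96, D 8.52, A 5.28, B 4.73
take F (6 @ 239); take C (15 @ 234); take G (16 @ 230); take E (28 @ 279); take D (25 @ 213); take 1/36 of A → 5.28. Capacity used 91/91.
5 item(s) taken whole; one partial (take 1/36 of A).

5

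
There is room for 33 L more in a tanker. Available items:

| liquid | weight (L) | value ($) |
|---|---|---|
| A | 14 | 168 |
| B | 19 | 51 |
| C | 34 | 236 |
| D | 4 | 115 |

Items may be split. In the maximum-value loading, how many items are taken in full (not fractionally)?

2

Order: D (115/4=28.75) > A (168/14=12.00) > C (236/34=6.94) > B (51/19=2.68)
Fill: take D (4 @ 115) → take A (14 @ 168) → take 15/34 of C → 104.12; 33/33 used.
2 item(s) taken whole; one partial (take 15/34 of C).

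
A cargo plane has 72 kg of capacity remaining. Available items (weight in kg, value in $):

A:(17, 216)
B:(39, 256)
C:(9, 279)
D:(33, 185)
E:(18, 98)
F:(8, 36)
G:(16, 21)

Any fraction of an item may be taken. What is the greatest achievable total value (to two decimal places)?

790.24

Sort by value per unit weight and fill in that order.
Ratios (sorted): C 31.00, A 12.71, B 6.56, D 5.61, E 5.44, F 4.50, G 1.31
take C (9 @ 279); take A (17 @ 216); take B (39 @ 256); take 7/33 of D → 39.24. Capacity used 72/72.
Total value = 790.24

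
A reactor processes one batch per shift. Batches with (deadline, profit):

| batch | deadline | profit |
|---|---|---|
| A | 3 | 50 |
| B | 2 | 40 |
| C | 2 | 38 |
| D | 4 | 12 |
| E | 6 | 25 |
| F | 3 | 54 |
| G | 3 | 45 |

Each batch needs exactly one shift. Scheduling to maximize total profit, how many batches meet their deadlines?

By profit: F(d3,54), A(d3,50), G(d3,45), B(d2,40), C(d2,38), E(d6,25), D(d4,12)
F→slot 3; A→slot 2; G→slot 1; B skipped; C skipped; E→slot 6; D→slot 4.
5 of 7 scheduled.

5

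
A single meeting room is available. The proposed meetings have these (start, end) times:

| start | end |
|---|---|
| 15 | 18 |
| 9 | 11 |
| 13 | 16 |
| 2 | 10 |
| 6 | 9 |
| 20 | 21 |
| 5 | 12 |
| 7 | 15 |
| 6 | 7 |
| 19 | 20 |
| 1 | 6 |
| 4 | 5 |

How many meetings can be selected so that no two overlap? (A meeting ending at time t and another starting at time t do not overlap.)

6

By end time: (4,5), (1,6), (6,7), (6,9), (2,10), (9,11), (5,12), (7,15), (13,16), (15,18), (19,20), (20,21).
Pick (4,5); next start ≥ 5 → (6,7); next start ≥ 7 → (9,11); next start ≥ 11 → (13,16); next start ≥ 16 → (19,20); next start ≥ 20 → (20,21).
Selected 6 meetings.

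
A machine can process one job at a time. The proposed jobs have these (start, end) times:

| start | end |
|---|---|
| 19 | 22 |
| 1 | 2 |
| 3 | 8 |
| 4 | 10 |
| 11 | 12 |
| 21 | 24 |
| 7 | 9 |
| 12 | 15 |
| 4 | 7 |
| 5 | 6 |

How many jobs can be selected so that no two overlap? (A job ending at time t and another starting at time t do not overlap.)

Greedy by earliest finish: after sorting by end time, pick each interval compatible with the last pick.
Sorted by end: (1,2)  (5,6)  (4,7)  (3,8)  (7,9)  (4,10)  (11,12)  (12,15)  (19,22)  (21,24)
take (1,2); take (5,6); skip (3,8); take (7,9); skip (4,10); take (11,12); take (12,15); take (19,22); skip (21,24).
Selected 6 jobs.

6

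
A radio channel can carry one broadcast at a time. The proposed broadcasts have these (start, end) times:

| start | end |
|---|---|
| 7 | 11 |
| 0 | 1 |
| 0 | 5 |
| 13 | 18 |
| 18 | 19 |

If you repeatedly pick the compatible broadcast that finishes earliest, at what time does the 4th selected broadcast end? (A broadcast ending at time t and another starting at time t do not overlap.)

19

Greedy by earliest finish: after sorting by end time, pick each interval compatible with the last pick.
Sorted by end: (0,1)  (0,5)  (7,11)  (13,18)  (18,19)
take (0,1); skip (0,5); take (7,11); take (13,18); take (18,19).
Selected: (0,1) (7,11) (13,18) (18,19)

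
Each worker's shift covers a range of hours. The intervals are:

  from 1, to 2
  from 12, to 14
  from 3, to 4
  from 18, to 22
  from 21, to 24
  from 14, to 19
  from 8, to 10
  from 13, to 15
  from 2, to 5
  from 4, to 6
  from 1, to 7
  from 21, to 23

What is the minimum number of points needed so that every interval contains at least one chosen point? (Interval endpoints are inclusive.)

Process intervals by earliest right end; each time one isn't hit yet, stab at its right endpoint.
By right end: [1,2]  [3,4]  [2,5]  [4,6]  [1,7]  [8,10]  [12,14]  [13,15]  [14,19]  [18,22]  [21,23]  [21,24]
[1,2] uncovered → point at 2; [3,4] uncovered → point at 4; [8,10] uncovered → point at 10; [12,14] uncovered → point at 14; [18,22] uncovered → point at 22.
Points: 2, 4, 10, 14, 22 (5 total).

5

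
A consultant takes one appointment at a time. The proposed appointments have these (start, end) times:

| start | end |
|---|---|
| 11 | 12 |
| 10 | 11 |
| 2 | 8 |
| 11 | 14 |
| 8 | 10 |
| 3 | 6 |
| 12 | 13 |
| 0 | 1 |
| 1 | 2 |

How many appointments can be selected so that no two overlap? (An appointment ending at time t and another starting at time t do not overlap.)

7

Greedy by earliest finish: after sorting by end time, pick each interval compatible with the last pick.
By end time: (0,1), (1,2), (3,6), (2,8), (8,10), (10,11), (11,12), (12,13), (11,14).
Pick (0,1); next start ≥ 1 → (1,2); next start ≥ 2 → (3,6); next start ≥ 6 → (8,10); next start ≥ 10 → (10,11); next start ≥ 11 → (11,12); next start ≥ 12 → (12,13).
Selected 7 appointments.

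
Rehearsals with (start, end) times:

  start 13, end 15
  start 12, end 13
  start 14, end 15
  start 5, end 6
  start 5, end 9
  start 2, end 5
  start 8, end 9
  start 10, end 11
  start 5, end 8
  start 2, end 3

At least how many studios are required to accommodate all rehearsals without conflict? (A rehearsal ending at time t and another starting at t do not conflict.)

The answer is the maximum number of intervals overlapping at any instant.
Events (time:±→running): 2:+→1 2:+→2 3:-→1 5:-→0 5:+→1 5:+→2 5:+→3 … peak 3.

3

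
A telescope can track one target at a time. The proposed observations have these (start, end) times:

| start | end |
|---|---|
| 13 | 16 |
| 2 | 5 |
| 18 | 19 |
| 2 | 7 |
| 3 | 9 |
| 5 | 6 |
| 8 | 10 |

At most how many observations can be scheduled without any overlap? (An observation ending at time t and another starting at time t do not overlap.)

By end time: (2,5), (5,6), (2,7), (3,9), (8,10), (13,16), (18,19).
Pick (2,5); next start ≥ 5 → (5,6); next start ≥ 6 → (8,10); next start ≥ 10 → (13,16); next start ≥ 16 → (18,19).
Selected 5 observations.

5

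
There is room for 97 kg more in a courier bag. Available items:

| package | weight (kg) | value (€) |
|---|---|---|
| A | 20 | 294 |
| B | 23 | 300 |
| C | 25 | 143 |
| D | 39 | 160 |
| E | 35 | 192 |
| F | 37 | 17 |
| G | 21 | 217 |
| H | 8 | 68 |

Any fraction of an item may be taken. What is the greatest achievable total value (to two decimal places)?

Greedy by value/weight ratio, highest first.
Order: A (294/20=14.70) > B (300/23=13.04) > G (217/21=10.33) > H (68/8=8.50) > C (143/25=5.72) > E (192/35=5.49) > D (160/39=4.10) > F (17/37=0.46)
Fill: take A (20 @ 294) → take B (23 @ 300) → take G (21 @ 217) → take H (8 @ 68) → take C (25 @ 143); 97/97 used.
Total value = 1022.00

1022.00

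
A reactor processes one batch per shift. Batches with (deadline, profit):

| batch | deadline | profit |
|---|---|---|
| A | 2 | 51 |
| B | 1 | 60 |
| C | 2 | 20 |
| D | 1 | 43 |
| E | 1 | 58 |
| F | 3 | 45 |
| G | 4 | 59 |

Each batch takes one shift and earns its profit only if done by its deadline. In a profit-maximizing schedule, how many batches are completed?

Take jobs in profit order; each goes to the latest open slot no later than its deadline.
By profit: B(d1,60), G(d4,59), E(d1,58), A(d2,51), F(d3,45), D(d1,43), C(d2,20)
B→slot 1; G→slot 4; E skipped; A→slot 2; F→slot 3; D skipped; C skipped.
4 of 7 scheduled.

4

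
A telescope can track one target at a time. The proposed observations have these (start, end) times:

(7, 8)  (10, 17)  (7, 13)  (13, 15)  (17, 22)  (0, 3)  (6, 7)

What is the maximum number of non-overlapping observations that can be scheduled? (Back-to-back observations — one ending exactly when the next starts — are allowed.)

5

By end time: (0,3), (6,7), (7,8), (7,13), (13,15), (10,17), (17,22).
Pick (0,3); next start ≥ 3 → (6,7); next start ≥ 7 → (7,8); next start ≥ 8 → (13,15); next start ≥ 15 → (17,22).
Selected 5 observations.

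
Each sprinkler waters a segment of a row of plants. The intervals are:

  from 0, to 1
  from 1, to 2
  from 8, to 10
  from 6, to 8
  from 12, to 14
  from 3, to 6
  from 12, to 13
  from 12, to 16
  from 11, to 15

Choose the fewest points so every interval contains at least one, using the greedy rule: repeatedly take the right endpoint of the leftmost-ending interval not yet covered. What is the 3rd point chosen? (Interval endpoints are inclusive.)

10

By right end: [0,1]  [1,2]  [3,6]  [6,8]  [8,10]  [12,13]  [12,14]  [11,15]  [12,16]
[0,1] uncovered → point at 1; [3,6] uncovered → point at 6; [8,10] uncovered → point at 10; [12,13] uncovered → point at 13.
Points: 1, 6, 10, 13 (4 total).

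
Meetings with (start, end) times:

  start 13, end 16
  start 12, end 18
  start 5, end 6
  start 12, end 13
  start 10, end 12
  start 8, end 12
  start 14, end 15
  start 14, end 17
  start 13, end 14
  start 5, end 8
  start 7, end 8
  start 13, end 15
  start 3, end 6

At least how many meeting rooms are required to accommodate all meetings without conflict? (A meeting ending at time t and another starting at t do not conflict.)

5

Events (time:±→running): 3:+→1 5:+→2 5:+→3 6:-→2 6:-→1 7:+→2 8:-→1 8:-→0 8:+→1 10:+→2 12:-→1 12:-→0 12:+→1 12:+→2 13:-→1 13:+→2 13:+→3 13:+→4 14:-→3 14:+→4 14:+→5 … peak 5.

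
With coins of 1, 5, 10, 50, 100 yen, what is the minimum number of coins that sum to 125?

4

125 − 1×100→25 − 2×10→5 − 1×5→0
Total coins = 1 + 2 + 1 = 4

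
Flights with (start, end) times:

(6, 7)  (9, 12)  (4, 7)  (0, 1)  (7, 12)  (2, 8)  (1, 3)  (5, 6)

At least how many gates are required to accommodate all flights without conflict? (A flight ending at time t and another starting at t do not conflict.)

3

Events (time:±→running): 0:+→1 1:-→0 1:+→1 2:+→2 3:-→1 4:+→2 5:+→3 … peak 3.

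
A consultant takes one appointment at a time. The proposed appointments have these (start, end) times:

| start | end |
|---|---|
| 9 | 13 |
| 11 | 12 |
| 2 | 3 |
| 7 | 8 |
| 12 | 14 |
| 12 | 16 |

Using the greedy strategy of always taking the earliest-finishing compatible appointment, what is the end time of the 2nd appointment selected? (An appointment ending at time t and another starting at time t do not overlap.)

Greedy by earliest finish: after sorting by end time, pick each interval compatible with the last pick.
By end time: (2,3), (7,8), (11,12), (9,13), (12,14), (12,16).
Pick (2,3); next start ≥ 3 → (7,8); next start ≥ 8 → (11,12); next start ≥ 12 → (12,14).
Selected: (2,3) (7,8) (11,12) (12,14)

8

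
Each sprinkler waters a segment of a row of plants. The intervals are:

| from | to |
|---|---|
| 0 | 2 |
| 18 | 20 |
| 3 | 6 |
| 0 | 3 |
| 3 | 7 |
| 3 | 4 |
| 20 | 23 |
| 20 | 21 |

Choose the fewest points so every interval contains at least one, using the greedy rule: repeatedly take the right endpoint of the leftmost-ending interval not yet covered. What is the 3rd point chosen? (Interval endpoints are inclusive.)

20

By right end: [0,2]  [0,3]  [3,4]  [3,6]  [3,7]  [18,20]  [20,21]  [20,23]
[0,2] uncovered → point at 2; [3,4] uncovered → point at 4; [18,20] uncovered → point at 20.
Points: 2, 4, 20 (3 total).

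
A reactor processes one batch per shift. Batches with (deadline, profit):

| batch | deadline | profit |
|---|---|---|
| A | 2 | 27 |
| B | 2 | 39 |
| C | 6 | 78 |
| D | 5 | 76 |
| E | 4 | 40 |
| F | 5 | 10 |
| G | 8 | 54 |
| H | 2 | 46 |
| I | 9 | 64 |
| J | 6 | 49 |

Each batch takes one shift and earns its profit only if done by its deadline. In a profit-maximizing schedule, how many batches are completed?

By profit: C(d6,78), D(d5,76), I(d9,64), G(d8,54), J(d6,49), H(d2,46), E(d4,40), B(d2,39), A(d2,27), F(d5,10)
C→slot 6; D→slot 5; I→slot 9; G→slot 8; J→slot 4; H→slot 2; E→slot 3; B→slot 1; A skipped; F skipped.
8 of 10 scheduled.

8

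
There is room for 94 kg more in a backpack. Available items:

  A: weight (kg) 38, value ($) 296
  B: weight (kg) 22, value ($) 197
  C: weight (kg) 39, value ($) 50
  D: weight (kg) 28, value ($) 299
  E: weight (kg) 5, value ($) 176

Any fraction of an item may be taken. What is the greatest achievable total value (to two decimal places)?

969.28

Ratios (sorted): E 35.20, D 10.68, B 8.95, A 7.79, C 1.28
take E (5 @ 176); take D (28 @ 299); take B (22 @ 197); take A (38 @ 296); take 1/39 of C → 1.28. Capacity used 94/94.
Total value = 969.28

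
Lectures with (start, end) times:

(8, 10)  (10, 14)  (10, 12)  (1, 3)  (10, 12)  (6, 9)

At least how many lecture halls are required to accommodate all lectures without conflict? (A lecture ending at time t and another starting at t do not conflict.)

starts: [1, 6, 8, 10, 10, 10]
ends:   [3, 9, 10, 12, 12, 14]
s1→1 e3→0 s6→1 s8→2 e9→1 e10→0 s10→1 s10→2 s10→3  — peak 3.

3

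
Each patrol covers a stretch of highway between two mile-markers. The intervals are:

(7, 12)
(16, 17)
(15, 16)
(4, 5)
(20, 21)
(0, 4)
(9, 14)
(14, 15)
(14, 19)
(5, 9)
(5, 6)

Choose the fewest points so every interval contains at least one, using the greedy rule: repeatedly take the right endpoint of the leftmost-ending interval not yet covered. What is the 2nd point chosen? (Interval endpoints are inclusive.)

6

Process intervals by earliest right end; each time one isn't hit yet, stab at its right endpoint.
By right end: [0,4]  [4,5]  [5,6]  [5,9]  [7,12]  [9,14]  [14,15]  [15,16]  [16,17]  [14,19]  [20,21]
[0,4] uncovered → point at 4; [5,6] uncovered → point at 6; [7,12] uncovered → point at 12; [14,15] uncovered → point at 15; [16,17] uncovered → point at 17; [20,21] uncovered → point at 21.
Points: 4, 6, 12, 15, 17, 21 (6 total).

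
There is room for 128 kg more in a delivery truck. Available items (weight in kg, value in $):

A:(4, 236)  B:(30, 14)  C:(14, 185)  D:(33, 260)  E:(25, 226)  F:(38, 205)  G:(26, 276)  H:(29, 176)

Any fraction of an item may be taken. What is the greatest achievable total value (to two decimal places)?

Greedy by value/weight ratio, highest first.
Ratios (sorted): A 59.00, C 13.21, G 10.62, E 9.04, D 7.88, H 6.07, F 5.39, B 0.47
take A (4 @ 236); take C (14 @ 185); take G (26 @ 276); take E (25 @ 226); take D (33 @ 260); take 26/29 of H → 157.79. Capacity used 128/128.
Total value = 1340.79

1340.79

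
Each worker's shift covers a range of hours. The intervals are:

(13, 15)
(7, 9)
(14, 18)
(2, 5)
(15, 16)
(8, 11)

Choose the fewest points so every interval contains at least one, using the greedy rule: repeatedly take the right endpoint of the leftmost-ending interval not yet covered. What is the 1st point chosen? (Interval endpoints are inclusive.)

5

Sorted: [2,5] [7,9] [8,11] [13,15] [15,16] [14,18]
{[2,5]} hit by 5; {[7,9],[8,11]} hit by 9; {[13,15],[15,16],[14,18]} hit by 15.
Points: 5, 9, 15 (3 total).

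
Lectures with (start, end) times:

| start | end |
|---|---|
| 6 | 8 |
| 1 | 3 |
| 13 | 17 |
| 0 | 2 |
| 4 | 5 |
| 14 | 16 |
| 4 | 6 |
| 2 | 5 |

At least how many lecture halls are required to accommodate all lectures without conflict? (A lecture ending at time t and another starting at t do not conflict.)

3

The answer is the maximum number of intervals overlapping at any instant.
starts: [0, 1, 2, 4, 4, 6, 13, 14]
ends:   [2, 3, 5, 5, 6, 8, 16, 17]
s0→1 s1→2 e2→1 s2→2 e3→1 s4→2 s4→3  — peak 3.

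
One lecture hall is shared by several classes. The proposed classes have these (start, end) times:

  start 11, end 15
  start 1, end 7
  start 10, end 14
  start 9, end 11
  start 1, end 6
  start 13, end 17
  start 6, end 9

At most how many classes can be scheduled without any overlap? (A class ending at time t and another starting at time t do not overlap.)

Order by finish time; keep every interval that doesn't clash with the previous kept one.
By end time: (1,6), (1,7), (6,9), (9,11), (10,14), (11,15), (13,17).
Pick (1,6); next start ≥ 6 → (6,9); next start ≥ 9 → (9,11); next start ≥ 11 → (11,15).
Selected 4 classes.

4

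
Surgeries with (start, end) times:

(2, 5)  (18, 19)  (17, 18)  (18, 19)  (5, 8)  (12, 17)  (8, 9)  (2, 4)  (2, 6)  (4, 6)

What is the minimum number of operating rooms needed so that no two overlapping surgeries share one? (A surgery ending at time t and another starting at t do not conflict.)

3

Count concurrent intervals with a sweep; the peak is the room count.
Events (time:±→running): 2:+→1 2:+→2 2:+→3 … peak 3.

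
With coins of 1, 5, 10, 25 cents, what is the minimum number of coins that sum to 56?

4

Greedy: take as many of the largest coin as possible, then repeat with the remainder.
56 = 2×25 + 1×5 + 1×1
Total coins = 2 + 1 + 1 = 4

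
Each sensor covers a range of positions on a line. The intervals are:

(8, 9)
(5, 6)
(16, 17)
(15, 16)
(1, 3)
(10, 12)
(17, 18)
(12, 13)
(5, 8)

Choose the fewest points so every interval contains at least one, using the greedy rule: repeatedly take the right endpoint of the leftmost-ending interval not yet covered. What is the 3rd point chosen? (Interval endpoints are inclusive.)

9

By right end: [1,3]  [5,6]  [5,8]  [8,9]  [10,12]  [12,13]  [15,16]  [16,17]  [17,18]
[1,3] uncovered → point at 3; [5,6] uncovered → point at 6; [8,9] uncovered → point at 9; [10,12] uncovered → point at 12; [15,16] uncovered → point at 16; [17,18] uncovered → point at 18.
Points: 3, 6, 9, 12, 16, 18 (6 total).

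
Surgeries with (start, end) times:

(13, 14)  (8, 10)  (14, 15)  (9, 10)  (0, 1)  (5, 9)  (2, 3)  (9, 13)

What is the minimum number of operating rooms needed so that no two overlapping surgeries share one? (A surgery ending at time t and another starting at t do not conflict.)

3

Events (time:±→running): 0:+→1 1:-→0 2:+→1 3:-→0 5:+→1 8:+→2 9:-→1 9:+→2 9:+→3 … peak 3.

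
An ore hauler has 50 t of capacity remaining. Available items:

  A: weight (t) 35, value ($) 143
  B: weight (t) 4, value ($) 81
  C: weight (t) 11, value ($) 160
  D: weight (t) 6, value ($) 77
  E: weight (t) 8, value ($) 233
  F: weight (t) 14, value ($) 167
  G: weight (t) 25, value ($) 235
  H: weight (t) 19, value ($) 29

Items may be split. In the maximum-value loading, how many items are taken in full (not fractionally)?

5

Greedy by value/weight ratio, highest first.
Ratios (sorted): E 29.12, B 20.25, C 14.55, D 12.83, F 11.93, G 9.40, A 4.09, H 1.53
take E (8 @ 233); take B (4 @ 81); take C (11 @ 160); take D (6 @ 77); take F (14 @ 167); take 7/25 of G → 65.80. Capacity used 50/50.
5 item(s) taken whole; one partial (take 7/25 of G).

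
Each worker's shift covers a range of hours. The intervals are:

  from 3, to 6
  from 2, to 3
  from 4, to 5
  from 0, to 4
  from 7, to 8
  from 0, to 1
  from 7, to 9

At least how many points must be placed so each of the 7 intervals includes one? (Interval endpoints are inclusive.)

Sorted: [0,1] [2,3] [0,4] [4,5] [3,6] [7,8] [7,9]
{[0,1]} hit by 1; {[2,3],[0,4]} hit by 3; {[4,5],[3,6]} hit by 5; {[7,8],[7,9]} hit by 8.
Points: 1, 3, 5, 8 (4 total).

4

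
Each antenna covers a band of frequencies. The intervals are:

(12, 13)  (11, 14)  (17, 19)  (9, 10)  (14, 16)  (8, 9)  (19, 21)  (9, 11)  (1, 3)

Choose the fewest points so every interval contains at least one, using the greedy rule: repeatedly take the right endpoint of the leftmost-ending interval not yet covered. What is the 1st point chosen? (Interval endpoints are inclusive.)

Sorted: [1,3] [8,9] [9,10] [9,11] [12,13] [11,14] [14,16] [17,19] [19,21]
{[1,3]} hit by 3; {[8,9],[9,10],[9,11]} hit by 9; {[12,13],[11,14]} hit by 13; {[14,16]} hit by 16; {[17,19],[19,21]} hit by 19.
Points: 3, 9, 13, 16, 19 (5 total).

3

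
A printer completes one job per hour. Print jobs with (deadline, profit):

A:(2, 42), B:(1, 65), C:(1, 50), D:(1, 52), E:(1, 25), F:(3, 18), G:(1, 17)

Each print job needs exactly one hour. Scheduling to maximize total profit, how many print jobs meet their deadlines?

By profit: B(d1,65), D(d1,52), C(d1,50), A(d2,42), E(d1,25), F(d3,18), G(d1,17)
B→slot 1; D skipped; C skipped; A→slot 2; E skipped; F→slot 3; G skipped.
3 of 7 scheduled.

3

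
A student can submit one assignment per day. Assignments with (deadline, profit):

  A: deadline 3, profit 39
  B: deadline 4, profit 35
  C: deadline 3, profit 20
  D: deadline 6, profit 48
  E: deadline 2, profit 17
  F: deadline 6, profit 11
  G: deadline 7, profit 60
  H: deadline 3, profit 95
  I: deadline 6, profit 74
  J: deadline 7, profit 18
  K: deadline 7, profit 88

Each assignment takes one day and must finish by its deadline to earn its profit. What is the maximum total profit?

Take jobs in profit order; each goes to the latest open slot no later than its deadline.
By profit: H(d3,95), K(d7,88), I(d6,74), G(d7,60), D(d6,48), A(d3,39), B(d4,35), C(d3,20), J(d7,18), E(d2,17), F(d6,11)
H→slot 3; K→slot 7; I→slot 6; G→slot 5; D→slot 4; A→slot 2; B→slot 1; C skipped; J skipped; E skipped; F skipped.
Profit = 35 + 39 + 95 + 48 + 60 + 74 + 88 = 439

439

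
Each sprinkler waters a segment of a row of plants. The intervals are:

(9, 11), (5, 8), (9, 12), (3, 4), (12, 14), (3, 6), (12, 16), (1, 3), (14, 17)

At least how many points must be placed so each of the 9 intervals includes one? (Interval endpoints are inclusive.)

Process intervals by earliest right end; each time one isn't hit yet, stab at its right endpoint.
By right end: [1,3]  [3,4]  [3,6]  [5,8]  [9,11]  [9,12]  [12,14]  [12,16]  [14,17]
[1,3] uncovered → point at 3; [5,8] uncovered → point at 8; [9,11] uncovered → point at 11; [12,14] uncovered → point at 14.
Points: 3, 8, 11, 14 (4 total).

4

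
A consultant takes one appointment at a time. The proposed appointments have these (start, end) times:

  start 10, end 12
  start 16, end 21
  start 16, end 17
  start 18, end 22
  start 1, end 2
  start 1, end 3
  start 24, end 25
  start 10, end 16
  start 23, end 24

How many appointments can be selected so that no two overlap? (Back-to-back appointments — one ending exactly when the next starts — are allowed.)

6

Sort by end time and greedily take each interval whose start is ≥ the last chosen end.
By end time: (1,2), (1,3), (10,12), (10,16), (16,17), (16,21), (18,22), (23,24), (24,25).
Pick (1,2); next start ≥ 2 → (10,12); next start ≥ 12 → (16,17); next start ≥ 17 → (18,22); next start ≥ 22 → (23,24); next start ≥ 24 → (24,25).
Selected 6 appointments.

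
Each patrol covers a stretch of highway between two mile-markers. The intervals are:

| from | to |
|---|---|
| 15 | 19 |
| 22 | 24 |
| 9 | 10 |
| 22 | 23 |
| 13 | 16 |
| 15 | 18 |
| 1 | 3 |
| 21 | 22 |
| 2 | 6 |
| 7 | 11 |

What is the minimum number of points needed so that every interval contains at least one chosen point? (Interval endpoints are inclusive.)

Sorted: [1,3] [2,6] [9,10] [7,11] [13,16] [15,18] [15,19] [21,22] [22,23] [22,24]
{[1,3],[2,6]} hit by 3; {[9,10],[7,11]} hit by 10; {[13,16],[15,18],[15,19]} hit by 16; {[21,22],[22,23],[22,24]} hit by 22.
Points: 3, 10, 16, 22 (4 total).

4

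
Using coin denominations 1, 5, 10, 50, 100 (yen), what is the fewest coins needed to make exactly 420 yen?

6

Greedy: take as many of the largest coin as possible, then repeat with the remainder.
420 − 4×100→20 − 2×10→0
Total coins = 4 + 2 = 6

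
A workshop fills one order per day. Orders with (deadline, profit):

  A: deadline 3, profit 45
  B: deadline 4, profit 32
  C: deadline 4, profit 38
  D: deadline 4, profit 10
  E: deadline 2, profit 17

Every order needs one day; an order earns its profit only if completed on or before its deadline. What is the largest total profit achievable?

Sort by profit descending; place each in the latest free slot ≤ its deadline.
Profit order: A=45 C=38 B=32 E=17 D=10
Assign: A→slot 3, C→slot 4, B→slot 2, E→slot 1, D skipped.
Slots: [1:E] [2:B] [3:A] [4:C]
Profit = 17 + 32 + 45 + 38 = 132

132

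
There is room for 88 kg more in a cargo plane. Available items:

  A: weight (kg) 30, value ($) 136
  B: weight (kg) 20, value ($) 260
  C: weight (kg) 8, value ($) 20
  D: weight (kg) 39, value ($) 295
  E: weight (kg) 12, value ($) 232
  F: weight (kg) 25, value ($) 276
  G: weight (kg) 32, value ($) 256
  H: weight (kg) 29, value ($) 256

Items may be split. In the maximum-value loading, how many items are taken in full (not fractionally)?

Order: E (232/12=19.33) > B (260/20=13.00) > F (276/25=11.04) > H (256/29=8.83) > G (256/32=8.00) > D (295/39=7.56) > A (136/30=4.53) > C (20/8=2.50)
Fill: take E (12 @ 232) → take B (20 @ 260) → take F (25 @ 276) → take H (29 @ 256) → take 2/32 of G → 16.00; 88/88 used.
4 item(s) taken whole; one partial (take 2/32 of G).

4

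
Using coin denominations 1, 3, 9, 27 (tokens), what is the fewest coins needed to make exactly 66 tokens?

4

66 = 2×27 + 1×9 + 1×3
Total coins = 2 + 1 + 1 = 4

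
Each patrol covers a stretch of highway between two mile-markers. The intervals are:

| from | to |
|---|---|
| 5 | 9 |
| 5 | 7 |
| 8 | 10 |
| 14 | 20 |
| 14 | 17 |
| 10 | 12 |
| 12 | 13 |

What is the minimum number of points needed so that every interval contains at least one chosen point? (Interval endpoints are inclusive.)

Sorted: [5,7] [5,9] [8,10] [10,12] [12,13] [14,17] [14,20]
{[5,7],[5,9]} hit by 7; {[8,10],[10,12]} hit by 10; {[12,13]} hit by 13; {[14,17],[14,20]} hit by 17.
Points: 7, 10, 13, 17 (4 total).

4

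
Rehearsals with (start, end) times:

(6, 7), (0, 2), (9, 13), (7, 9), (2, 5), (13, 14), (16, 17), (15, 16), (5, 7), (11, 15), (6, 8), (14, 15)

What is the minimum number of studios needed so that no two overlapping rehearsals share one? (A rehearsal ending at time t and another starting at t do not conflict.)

Events (time:±→running): 0:+→1 2:-→0 2:+→1 5:-→0 5:+→1 6:+→2 6:+→3 … peak 3.

3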